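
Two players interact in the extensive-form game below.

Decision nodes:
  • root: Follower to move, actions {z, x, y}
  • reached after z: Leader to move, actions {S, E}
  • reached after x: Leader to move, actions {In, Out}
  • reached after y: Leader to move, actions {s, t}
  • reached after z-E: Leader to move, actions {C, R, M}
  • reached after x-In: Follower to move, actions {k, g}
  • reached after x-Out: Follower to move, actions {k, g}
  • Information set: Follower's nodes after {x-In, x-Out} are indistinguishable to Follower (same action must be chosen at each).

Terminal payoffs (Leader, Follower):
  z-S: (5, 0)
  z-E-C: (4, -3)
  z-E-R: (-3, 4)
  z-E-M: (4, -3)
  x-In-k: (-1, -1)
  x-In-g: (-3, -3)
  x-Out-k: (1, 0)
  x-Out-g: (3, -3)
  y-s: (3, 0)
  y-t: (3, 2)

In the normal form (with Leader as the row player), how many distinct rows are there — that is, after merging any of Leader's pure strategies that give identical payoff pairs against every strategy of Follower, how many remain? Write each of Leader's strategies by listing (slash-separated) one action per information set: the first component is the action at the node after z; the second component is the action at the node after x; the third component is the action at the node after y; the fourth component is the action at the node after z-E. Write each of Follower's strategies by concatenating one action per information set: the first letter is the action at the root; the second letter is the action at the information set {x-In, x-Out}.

12

Leader has 24 pure strategies: S/In/s/C, S/In/s/R, S/In/s/M, S/In/t/C, S/In/t/R, S/In/t/M, S/Out/s/C, S/Out/s/R, S/Out/s/M, S/Out/t/C, S/Out/t/R, S/Out/t/M, E/In/s/C, E/In/s/R, E/In/s/M, E/In/t/C, E/In/t/R, E/In/t/M, E/Out/s/C, E/Out/s/R, E/Out/s/M, E/Out/t/C, E/Out/t/R, E/Out/t/M. Columns: zk, zg, xk, xg, yk, yg.
{S/In/s/C, S/In/s/R, S/In/s/M} → row (5,0) (5,0) (-1,-1) (-3,-3) (3,0) (3,0)
{S/In/t/C, S/In/t/R, S/In/t/M} → row (5,0) (5,0) (-1,-1) (-3,-3) (3,2) (3,2)
{S/Out/s/C, S/Out/s/R, S/Out/s/M} → row (5,0) (5,0) (1,0) (3,-3) (3,0) (3,0)
{S/Out/t/C, S/Out/t/R, S/Out/t/M} → row (5,0) (5,0) (1,0) (3,-3) (3,2) (3,2)
{E/In/s/C, E/In/s/M} → row (4,-3) (4,-3) (-1,-1) (-3,-3) (3,0) (3,0)
{E/In/s/R} → row (-3,4) (-3,4) (-1,-1) (-3,-3) (3,0) (3,0)
{E/In/t/C, E/In/t/M} → row (4,-3) (4,-3) (-1,-1) (-3,-3) (3,2) (3,2)
{E/In/t/R} → row (-3,4) (-3,4) (-1,-1) (-3,-3) (3,2) (3,2)
{E/Out/s/C, E/Out/s/M} → row (4,-3) (4,-3) (1,0) (3,-3) (3,0) (3,0)
{E/Out/s/R} → row (-3,4) (-3,4) (1,0) (3,-3) (3,0) (3,0)
{E/Out/t/C, E/Out/t/M} → row (4,-3) (4,-3) (1,0) (3,-3) (3,2) (3,2)
{E/Out/t/R} → row (-3,4) (-3,4) (1,0) (3,-3) (3,2) (3,2)
That's 12 distinct rows out of 24 strategies.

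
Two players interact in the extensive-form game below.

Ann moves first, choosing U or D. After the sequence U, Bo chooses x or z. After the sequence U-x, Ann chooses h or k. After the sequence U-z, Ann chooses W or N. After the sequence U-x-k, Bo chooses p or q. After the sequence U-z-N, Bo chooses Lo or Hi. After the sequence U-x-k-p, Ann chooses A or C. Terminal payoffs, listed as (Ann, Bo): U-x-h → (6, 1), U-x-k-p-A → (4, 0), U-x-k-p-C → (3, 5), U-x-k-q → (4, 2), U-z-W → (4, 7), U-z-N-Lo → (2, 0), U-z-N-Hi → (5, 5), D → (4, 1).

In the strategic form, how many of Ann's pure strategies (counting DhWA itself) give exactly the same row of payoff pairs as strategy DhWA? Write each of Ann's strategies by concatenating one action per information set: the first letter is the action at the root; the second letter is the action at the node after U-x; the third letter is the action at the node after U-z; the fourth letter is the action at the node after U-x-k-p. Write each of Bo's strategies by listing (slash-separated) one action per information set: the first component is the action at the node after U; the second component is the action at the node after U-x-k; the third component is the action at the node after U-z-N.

8

Row for DhWA (columns x/p/Lo, x/p/Hi, x/q/Lo, x/q/Hi, z/p/Lo, z/p/Hi, z/q/Lo, z/q/Hi): (4,1) (4,1) (4,1) (4,1) (4,1) (4,1) (4,1) (4,1).
Under DhWA, Ann's choice at the node after U-x and at the node after U-z and at the node after U-x-k-p can never be reached regardless of what Bo does, so varying those choices leaves every outcome unchanged.
Holding the reachable choices fixed and varying the unreachable ones freely already gives 2 × 2 × 2 = 8 equivalent strategies.
No other strategy reproduces this row, so those 8 are the full class: DhWA, DhWC, DhNA, DhNC, DkWA, DkWC, DkNA, DkNC.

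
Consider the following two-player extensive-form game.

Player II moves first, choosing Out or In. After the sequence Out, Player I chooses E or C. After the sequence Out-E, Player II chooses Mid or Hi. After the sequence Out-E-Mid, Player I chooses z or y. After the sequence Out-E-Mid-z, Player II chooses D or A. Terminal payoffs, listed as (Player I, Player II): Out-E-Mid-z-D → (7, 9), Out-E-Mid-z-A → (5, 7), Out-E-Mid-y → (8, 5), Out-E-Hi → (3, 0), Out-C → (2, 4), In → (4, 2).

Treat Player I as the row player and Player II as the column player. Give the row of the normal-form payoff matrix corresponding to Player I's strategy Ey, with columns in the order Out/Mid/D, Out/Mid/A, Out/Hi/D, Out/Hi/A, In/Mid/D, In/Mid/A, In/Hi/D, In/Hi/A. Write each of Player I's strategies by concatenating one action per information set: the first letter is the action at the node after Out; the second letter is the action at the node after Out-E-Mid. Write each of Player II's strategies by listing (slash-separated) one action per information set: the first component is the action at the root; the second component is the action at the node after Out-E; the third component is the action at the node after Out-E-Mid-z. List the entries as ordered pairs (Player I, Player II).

vs Out/Mid/D: Player II plays Out → Player I plays E at [Out] → Player II plays Mid at [Out-E] → Player I plays y at [Out-E-Mid] → (8, 5)
vs Out/Mid/A: Player II plays Out → Player I plays E at [Out] → Player II plays Mid at [Out-E] → Player I plays y at [Out-E-Mid] → (8, 5)
vs Out/Hi/D: Player II plays Out → Player I plays E at [Out] → Player II plays Hi at [Out-E] → (3, 0)
vs Out/Hi/A: Player II plays Out → Player I plays E at [Out] → Player II plays Hi at [Out-E] → (3, 0)
vs In/Mid/D: Player II plays In → (4, 2)
vs In/Mid/A: Player II plays In → (4, 2)
vs In/Hi/D: Player II plays In → (4, 2)
vs In/Hi/A: Player II plays In → (4, 2)

(8,5) (8,5) (3,0) (3,0) (4,2) (4,2) (4,2) (4,2)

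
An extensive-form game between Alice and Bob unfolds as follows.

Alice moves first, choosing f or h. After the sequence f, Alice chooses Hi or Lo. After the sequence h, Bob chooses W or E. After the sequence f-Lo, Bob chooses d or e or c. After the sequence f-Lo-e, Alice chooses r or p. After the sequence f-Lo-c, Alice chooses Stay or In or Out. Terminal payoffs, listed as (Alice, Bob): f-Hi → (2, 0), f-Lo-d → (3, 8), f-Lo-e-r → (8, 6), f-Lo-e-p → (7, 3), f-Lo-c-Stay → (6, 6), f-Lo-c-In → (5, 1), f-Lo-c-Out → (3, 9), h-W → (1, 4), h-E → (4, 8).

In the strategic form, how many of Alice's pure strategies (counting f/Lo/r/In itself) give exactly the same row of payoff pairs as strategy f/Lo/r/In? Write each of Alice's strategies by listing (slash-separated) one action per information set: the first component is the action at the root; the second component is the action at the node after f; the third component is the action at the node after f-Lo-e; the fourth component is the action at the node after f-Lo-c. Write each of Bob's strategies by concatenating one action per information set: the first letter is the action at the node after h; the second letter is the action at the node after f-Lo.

1

Row for f/Lo/r/In (columns Wd, We, Wc, Ed, Ee, Ec): (3,8) (8,6) (5,1) (3,8) (8,6) (5,1).
Every one of Alice's information sets is on the play path for some reply by Bob when Alice follows f/Lo/r/In.
Changing the action at any of them therefore changes at least one column, so only f/Lo/r/In itself gives this row.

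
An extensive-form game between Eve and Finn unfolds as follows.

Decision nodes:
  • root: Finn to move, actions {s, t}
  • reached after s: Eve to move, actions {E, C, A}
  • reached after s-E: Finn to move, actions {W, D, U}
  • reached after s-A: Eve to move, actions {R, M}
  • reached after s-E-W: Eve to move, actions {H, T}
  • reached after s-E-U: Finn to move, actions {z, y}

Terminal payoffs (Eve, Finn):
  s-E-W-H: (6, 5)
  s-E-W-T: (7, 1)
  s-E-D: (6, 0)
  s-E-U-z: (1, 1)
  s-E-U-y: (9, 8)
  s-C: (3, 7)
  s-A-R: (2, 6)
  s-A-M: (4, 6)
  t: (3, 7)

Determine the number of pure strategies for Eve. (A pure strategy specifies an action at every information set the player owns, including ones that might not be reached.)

12

Eve owns the node after s with actions {E, C, A} — three choices.
Eve owns the node after s-A with actions {R, M} — two choices.
Eve owns the node after s-E-W with actions {H, T} — two choices.
A pure strategy fixes one action at each information set independently, so the count is the product 3 × 2 × 2 = 12.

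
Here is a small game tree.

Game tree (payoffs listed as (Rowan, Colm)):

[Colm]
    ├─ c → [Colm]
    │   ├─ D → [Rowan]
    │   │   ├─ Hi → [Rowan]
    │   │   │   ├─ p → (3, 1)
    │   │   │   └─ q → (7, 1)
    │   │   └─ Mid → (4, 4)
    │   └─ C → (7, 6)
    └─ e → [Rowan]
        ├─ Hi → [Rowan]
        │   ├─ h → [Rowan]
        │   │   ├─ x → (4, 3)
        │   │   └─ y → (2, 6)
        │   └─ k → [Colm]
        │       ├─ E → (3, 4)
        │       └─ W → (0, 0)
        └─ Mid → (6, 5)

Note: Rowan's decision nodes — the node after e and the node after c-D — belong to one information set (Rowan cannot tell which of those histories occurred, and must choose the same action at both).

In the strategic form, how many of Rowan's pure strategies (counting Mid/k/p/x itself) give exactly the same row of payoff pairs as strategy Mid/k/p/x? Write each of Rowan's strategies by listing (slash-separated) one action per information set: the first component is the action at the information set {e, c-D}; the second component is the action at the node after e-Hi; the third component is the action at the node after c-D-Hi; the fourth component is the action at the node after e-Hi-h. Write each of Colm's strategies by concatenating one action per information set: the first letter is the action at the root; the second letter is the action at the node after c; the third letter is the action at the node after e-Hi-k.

Row for Mid/k/p/x (columns cDE, cDW, cCE, cCW, eDE, eDW, eCE, eCW): (4,4) (4,4) (7,6) (7,6) (6,5) (6,5) (6,5) (6,5).
Under Mid/k/p/x, Rowan's choice at the node after e-Hi and at the node after c-D-Hi and at the node after e-Hi-h can never be reached regardless of what Colm does, so varying those choices leaves every outcome unchanged.
Holding the reachable choices fixed and varying the unreachable ones freely already gives 2 × 2 × 2 = 8 equivalent strategies.
No other strategy reproduces this row, so those 8 are the full class: Mid/h/p/x, Mid/h/p/y, Mid/h/q/x, Mid/h/q/y, Mid/k/p/x, Mid/k/p/y, Mid/k/q/x, Mid/k/q/y.

8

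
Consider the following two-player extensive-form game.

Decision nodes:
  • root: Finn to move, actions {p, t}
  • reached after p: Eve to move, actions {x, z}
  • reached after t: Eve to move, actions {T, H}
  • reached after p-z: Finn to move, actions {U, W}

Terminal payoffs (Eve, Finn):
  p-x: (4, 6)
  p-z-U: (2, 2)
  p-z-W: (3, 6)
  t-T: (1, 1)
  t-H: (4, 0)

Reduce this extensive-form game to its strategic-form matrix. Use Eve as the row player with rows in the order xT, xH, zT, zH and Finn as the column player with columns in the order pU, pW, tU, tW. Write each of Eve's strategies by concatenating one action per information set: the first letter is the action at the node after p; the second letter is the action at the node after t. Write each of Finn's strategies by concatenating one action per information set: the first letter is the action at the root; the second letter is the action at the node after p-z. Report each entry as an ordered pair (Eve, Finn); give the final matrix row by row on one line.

xT: (4,6) (4,6) (1,1) (1,1) | xH: (4,6) (4,6) (4,0) (4,0) | zT: (2,2) (3,6) (1,1) (1,1) | zH: (2,2) (3,6) (4,0) (4,0)

           pU       pW       tU       tW
  xT    (4,6)    (4,6)    (1,1)    (1,1)
  xH    (4,6)    (4,6)    (4,0)    (4,0)
  zT    (2,2)    (3,6)    (1,1)    (1,1)
  zH    (2,2)    (3,6)    (4,0)    (4,0)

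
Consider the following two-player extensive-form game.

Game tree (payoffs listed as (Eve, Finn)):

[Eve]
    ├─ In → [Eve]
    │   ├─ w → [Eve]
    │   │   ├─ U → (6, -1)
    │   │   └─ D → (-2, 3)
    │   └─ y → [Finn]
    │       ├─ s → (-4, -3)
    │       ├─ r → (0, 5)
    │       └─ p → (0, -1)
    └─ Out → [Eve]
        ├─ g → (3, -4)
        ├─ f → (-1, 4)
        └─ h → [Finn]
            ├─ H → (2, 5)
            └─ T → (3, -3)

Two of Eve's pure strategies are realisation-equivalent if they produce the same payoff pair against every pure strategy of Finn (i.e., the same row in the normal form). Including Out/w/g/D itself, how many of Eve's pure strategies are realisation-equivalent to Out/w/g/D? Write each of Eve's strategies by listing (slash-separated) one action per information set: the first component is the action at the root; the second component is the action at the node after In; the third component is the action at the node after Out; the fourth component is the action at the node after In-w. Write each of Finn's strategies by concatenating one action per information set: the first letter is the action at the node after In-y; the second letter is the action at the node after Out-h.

4

Row for Out/w/g/D (columns sH, sT, rH, rT, pH, pT): (3,-4) (3,-4) (3,-4) (3,-4) (3,-4) (3,-4).
Under Out/w/g/D, Eve's choice at the node after In and at the node after In-w can never be reached regardless of what Finn does, so varying those choices leaves every outcome unchanged.
Holding the reachable choices fixed and varying the unreachable ones freely already gives 2 × 2 = 4 equivalent strategies.
No other strategy reproduces this row, so those 4 are the full class: Out/w/g/U, Out/w/g/D, Out/y/g/U, Out/y/g/D.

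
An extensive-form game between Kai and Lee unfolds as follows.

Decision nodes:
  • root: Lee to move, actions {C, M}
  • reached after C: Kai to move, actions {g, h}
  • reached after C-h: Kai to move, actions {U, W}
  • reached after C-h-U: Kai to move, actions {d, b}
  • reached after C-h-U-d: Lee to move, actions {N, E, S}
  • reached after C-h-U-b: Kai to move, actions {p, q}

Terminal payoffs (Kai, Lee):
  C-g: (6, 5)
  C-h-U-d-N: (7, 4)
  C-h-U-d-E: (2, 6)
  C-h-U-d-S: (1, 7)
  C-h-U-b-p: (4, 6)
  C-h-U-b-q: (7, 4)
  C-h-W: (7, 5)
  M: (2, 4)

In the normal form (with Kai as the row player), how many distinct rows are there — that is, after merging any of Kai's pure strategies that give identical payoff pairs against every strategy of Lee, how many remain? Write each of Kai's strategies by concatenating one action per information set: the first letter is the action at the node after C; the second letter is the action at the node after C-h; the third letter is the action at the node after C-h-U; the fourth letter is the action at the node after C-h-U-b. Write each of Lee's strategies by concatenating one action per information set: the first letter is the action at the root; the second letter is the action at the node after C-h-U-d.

Kai has 16 pure strategies: gUdp, gUdq, gUbp, gUbq, gWdp, gWdq, gWbp, gWbq, hUdp, hUdq, hUbp, hUbq, hWdp, hWdq, hWbp, hWbq. Columns: CN, CE, CS, MN, ME, MS.
{gUdp, gUdq, gUbp, gUbq, gWdp, gWdq, gWbp, gWbq} → row (6,5) (6,5) (6,5) (2,4) (2,4) (2,4)
{hUdp, hUdq} → row (7,4) (2,6) (1,7) (2,4) (2,4) (2,4)
{hUbp} → row (4,6) (4,6) (4,6) (2,4) (2,4) (2,4)
{hUbq} → row (7,4) (7,4) (7,4) (2,4) (2,4) (2,4)
{hWdp, hWdq, hWbp, hWbq} → row (7,5) (7,5) (7,5) (2,4) (2,4) (2,4)
That's 5 distinct rows out of 16 strategies.

5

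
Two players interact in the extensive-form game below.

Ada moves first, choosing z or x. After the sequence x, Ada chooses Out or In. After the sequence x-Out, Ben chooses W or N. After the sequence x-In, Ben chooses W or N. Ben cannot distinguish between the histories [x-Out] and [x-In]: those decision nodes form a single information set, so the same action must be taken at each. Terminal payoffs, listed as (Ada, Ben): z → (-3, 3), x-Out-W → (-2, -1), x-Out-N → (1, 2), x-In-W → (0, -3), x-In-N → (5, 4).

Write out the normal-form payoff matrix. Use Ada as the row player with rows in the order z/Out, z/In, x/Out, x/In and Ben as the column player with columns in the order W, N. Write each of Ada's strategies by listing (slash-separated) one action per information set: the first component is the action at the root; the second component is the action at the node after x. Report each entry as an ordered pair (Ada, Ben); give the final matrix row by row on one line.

Row z/Out: W→(-3,3), N→(-3,3)
Row z/In: W→(-3,3), N→(-3,3)
Row x/Out: W→(-2,-1), N→(1,2)
Row x/In: W→(0,-3), N→(5,4)

z/Out: (-3,3) (-3,3) | z/In: (-3,3) (-3,3) | x/Out: (-2,-1) (1,2) | x/In: (0,-3) (5,4)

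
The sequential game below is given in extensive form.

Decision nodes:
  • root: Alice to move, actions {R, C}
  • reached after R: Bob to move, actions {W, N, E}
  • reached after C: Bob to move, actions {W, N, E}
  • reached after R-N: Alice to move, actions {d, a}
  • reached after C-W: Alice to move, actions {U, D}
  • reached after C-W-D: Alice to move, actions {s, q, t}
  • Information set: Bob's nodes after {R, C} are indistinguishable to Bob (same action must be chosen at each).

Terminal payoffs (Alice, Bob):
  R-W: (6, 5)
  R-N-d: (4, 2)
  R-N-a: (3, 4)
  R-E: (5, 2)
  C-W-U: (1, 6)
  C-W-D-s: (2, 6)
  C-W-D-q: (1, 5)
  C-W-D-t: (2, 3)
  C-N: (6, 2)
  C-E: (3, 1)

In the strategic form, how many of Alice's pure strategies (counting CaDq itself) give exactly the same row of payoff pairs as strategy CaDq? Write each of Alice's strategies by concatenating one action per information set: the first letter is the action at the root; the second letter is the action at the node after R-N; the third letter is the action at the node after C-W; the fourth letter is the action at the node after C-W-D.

2

Row for CaDq (columns W, N, E): (1,5) (6,2) (3,1).
Under CaDq, Alice's choice at the node after R-N can never be reached regardless of what Bob does, so varying those choices leaves every outcome unchanged.
Holding the reachable choices fixed and varying the unreachable one freely already gives 2 equivalent strategies.
No other strategy reproduces this row, so those 2 are the full class: CdDq, CaDq.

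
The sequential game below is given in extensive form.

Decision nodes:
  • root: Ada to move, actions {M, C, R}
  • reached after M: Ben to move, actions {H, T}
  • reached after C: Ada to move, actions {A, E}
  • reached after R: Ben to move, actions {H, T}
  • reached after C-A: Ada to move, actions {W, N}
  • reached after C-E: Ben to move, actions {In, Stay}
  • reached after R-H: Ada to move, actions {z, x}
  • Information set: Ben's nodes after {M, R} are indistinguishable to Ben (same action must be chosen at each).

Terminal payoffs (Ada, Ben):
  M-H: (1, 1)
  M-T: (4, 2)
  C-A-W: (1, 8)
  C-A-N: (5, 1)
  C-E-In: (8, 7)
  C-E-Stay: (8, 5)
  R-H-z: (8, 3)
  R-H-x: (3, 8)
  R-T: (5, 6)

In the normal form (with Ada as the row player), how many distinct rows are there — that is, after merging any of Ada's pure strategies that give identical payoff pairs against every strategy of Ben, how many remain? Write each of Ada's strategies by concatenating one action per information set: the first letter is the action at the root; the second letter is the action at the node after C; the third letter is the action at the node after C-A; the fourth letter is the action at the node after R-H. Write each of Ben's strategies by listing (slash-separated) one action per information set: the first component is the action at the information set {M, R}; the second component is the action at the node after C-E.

6

Ada has 24 pure strategies: MAWz, MAWx, MANz, MANx, MEWz, MEWx, MENz, MENx, CAWz, CAWx, CANz, CANx, CEWz, CEWx, CENz, CENx, RAWz, RAWx, RANz, RANx, REWz, REWx, RENz, RENx. Columns: H/In, H/Stay, T/In, T/Stay.
{MAWz, MAWx, MANz, MANx, MEWz, MEWx, MENz, MENx} → row (1,1) (1,1) (4,2) (4,2)
{CAWz, CAWx} → row (1,8) (1,8) (1,8) (1,8)
{CANz, CANx} → row (5,1) (5,1) (5,1) (5,1)
{CEWz, CEWx, CENz, CENx} → row (8,7) (8,5) (8,7) (8,5)
{RAWz, RANz, REWz, RENz} → row (8,3) (8,3) (5,6) (5,6)
{RAWx, RANx, REWx, RENx} → row (3,8) (3,8) (5,6) (5,6)
That's 6 distinct rows out of 24 strategies.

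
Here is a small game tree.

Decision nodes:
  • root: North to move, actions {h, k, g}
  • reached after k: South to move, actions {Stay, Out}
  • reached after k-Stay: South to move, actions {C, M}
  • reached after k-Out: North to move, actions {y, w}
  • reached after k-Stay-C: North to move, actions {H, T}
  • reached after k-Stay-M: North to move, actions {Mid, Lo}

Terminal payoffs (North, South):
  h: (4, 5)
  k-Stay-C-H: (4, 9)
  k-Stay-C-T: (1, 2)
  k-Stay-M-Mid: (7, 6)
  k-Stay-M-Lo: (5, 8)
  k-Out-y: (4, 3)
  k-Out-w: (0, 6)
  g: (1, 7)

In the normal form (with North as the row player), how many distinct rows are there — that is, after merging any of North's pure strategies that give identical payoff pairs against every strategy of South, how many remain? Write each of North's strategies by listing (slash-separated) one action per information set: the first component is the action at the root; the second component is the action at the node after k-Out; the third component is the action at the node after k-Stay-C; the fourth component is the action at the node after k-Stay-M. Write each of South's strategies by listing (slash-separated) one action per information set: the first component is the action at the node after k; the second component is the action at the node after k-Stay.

10

North has 24 pure strategies: h/y/H/Mid, h/y/H/Lo, h/y/T/Mid, h/y/T/Lo, h/w/H/Mid, h/w/H/Lo, h/w/T/Mid, h/w/T/Lo, k/y/H/Mid, k/y/H/Lo, k/y/T/Mid, k/y/T/Lo, k/w/H/Mid, k/w/H/Lo, k/w/T/Mid, k/w/T/Lo, g/y/H/Mid, g/y/H/Lo, g/y/T/Mid, g/y/T/Lo, g/w/H/Mid, g/w/H/Lo, g/w/T/Mid, g/w/T/Lo. Columns: Stay/C, Stay/M, Out/C, Out/M.
{h/y/H/Mid, h/y/H/Lo, h/y/T/Mid, h/y/T/Lo, h/w/H/Mid, h/w/H/Lo, h/w/T/Mid, h/w/T/Lo} → row (4,5) (4,5) (4,5) (4,5)
{k/y/H/Mid} → row (4,9) (7,6) (4,3) (4,3)
{k/y/H/Lo} → row (4,9) (5,8) (4,3) (4,3)
{k/y/T/Mid} → row (1,2) (7,6) (4,3) (4,3)
{k/y/T/Lo} → row (1,2) (5,8) (4,3) (4,3)
{k/w/H/Mid} → row (4,9) (7,6) (0,6) (0,6)
{k/w/H/Lo} → row (4,9) (5,8) (0,6) (0,6)
{k/w/T/Mid} → row (1,2) (7,6) (0,6) (0,6)
{k/w/T/Lo} → row (1,2) (5,8) (0,6) (0,6)
{g/y/H/Mid, g/y/H/Lo, g/y/T/Mid, g/y/T/Lo, g/w/H/Mid, g/w/H/Lo, g/w/T/Mid, g/w/T/Lo} → row (1,7) (1,7) (1,7) (1,7)
That's 10 distinct rows out of 24 strategies.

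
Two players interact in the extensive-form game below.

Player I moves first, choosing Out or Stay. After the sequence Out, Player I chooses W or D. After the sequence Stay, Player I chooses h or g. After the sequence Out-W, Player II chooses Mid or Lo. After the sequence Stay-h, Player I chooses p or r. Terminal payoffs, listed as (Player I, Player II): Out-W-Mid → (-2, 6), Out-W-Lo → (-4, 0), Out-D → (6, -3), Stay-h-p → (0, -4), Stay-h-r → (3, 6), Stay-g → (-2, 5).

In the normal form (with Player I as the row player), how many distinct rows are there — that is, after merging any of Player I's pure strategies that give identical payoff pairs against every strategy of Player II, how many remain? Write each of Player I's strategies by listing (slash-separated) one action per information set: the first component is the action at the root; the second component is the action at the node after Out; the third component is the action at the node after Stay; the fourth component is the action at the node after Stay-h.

5

Player I has 16 pure strategies: Out/W/h/p, Out/W/h/r, Out/W/g/p, Out/W/g/r, Out/D/h/p, Out/D/h/r, Out/D/g/p, Out/D/g/r, Stay/W/h/p, Stay/W/h/r, Stay/W/g/p, Stay/W/g/r, Stay/D/h/p, Stay/D/h/r, Stay/D/g/p, Stay/D/g/r. Columns: Mid, Lo.
{Out/W/h/p, Out/W/h/r, Out/W/g/p, Out/W/g/r} → row (-2,6) (-4,0)
{Out/D/h/p, Out/D/h/r, Out/D/g/p, Out/D/g/r} → row (6,-3) (6,-3)
{Stay/W/h/p, Stay/D/h/p} → row (0,-4) (0,-4)
{Stay/W/h/r, Stay/D/h/r} → row (3,6) (3,6)
{Stay/W/g/p, Stay/W/g/r, Stay/D/g/p, Stay/D/g/r} → row (-2,5) (-2,5)
That's 5 distinct rows out of 16 strategies.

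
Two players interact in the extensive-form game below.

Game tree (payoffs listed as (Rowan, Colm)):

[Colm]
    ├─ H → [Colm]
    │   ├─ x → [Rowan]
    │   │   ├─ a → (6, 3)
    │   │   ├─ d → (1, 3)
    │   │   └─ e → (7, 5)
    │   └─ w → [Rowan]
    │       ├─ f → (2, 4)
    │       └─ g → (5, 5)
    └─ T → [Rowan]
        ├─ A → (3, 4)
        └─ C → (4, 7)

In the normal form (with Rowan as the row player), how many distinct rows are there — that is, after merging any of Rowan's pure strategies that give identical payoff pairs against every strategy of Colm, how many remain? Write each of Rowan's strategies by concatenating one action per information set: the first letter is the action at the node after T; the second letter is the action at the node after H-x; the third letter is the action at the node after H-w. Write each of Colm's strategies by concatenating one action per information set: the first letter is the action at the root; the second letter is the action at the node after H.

Rowan has 12 pure strategies: Aaf, Aag, Adf, Adg, Aef, Aeg, Caf, Cag, Cdf, Cdg, Cef, Ceg. Columns: Hx, Hw, Tx, Tw.
{Aaf} → row (6,3) (2,4) (3,4) (3,4)
{Aag} → row (6,3) (5,5) (3,4) (3,4)
{Adf} → row (1,3) (2,4) (3,4) (3,4)
{Adg} → row (1,3) (5,5) (3,4) (3,4)
{Aef} → row (7,5) (2,4) (3,4) (3,4)
{Aeg} → row (7,5) (5,5) (3,4) (3,4)
{Caf} → row (6,3) (2,4) (4,7) (4,7)
{Cag} → row (6,3) (5,5) (4,7) (4,7)
{Cdf} → row (1,3) (2,4) (4,7) (4,7)
{Cdg} → row (1,3) (5,5) (4,7) (4,7)
{Cef} → row (7,5) (2,4) (4,7) (4,7)
{Ceg} → row (7,5) (5,5) (4,7) (4,7)
That's 12 distinct rows out of 12 strategies.

12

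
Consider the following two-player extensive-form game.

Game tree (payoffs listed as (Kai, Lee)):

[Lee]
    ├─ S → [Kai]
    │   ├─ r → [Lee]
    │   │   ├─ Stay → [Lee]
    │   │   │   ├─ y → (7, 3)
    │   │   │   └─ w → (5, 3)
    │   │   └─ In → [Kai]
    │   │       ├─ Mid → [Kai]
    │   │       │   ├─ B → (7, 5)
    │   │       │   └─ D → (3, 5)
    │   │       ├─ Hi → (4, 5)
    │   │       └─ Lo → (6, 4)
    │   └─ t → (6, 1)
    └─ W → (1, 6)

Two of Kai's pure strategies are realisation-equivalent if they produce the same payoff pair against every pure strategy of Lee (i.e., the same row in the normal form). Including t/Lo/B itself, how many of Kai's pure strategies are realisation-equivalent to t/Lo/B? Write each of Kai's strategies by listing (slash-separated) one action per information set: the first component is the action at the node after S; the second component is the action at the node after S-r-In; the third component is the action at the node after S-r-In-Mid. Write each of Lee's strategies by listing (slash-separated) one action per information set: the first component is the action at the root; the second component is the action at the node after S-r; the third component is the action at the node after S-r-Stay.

Row for t/Lo/B (columns S/Stay/y, S/Stay/w, S/In/y, S/In/w, W/Stay/y, W/Stay/w, W/In/y, W/In/w): (6,1) (6,1) (6,1) (6,1) (1,6) (1,6) (1,6) (1,6).
Under t/Lo/B, Kai's choice at the node after S-r-In and at the node after S-r-In-Mid can never be reached regardless of what Lee does, so varying those choices leaves every outcome unchanged.
Holding the reachable choices fixed and varying the unreachable ones freely already gives 3 × 2 = 6 equivalent strategies.
No other strategy reproduces this row, so those 6 are the full class: t/Mid/B, t/Mid/D, t/Hi/B, t/Hi/D, t/Lo/B, t/Lo/D.

6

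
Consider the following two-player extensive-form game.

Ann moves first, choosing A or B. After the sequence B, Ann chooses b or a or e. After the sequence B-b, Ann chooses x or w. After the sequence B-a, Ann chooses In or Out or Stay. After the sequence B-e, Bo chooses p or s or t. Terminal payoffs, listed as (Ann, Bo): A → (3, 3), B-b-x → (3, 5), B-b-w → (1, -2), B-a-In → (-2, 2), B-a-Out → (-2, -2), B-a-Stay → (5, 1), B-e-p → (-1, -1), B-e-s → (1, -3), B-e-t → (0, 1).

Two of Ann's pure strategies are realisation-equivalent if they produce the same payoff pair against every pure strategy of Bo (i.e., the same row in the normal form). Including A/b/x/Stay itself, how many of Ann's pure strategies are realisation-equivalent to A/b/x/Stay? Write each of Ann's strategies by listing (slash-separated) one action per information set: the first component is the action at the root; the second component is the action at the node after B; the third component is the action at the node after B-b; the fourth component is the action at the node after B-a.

Row for A/b/x/Stay (columns p, s, t): (3,3) (3,3) (3,3).
Under A/b/x/Stay, Ann's choice at the node after B and at the node after B-b and at the node after B-a can never be reached regardless of what Bo does, so varying those choices leaves every outcome unchanged.
Holding the reachable choices fixed and varying the unreachable ones freely already gives 3 × 2 × 3 = 18 equivalent strategies.
No other strategy reproduces this row, so those 18 are the full class: A/b/x/In, A/b/x/Out, A/b/x/Stay, A/b/w/In, A/b/w/Out, A/b/w/Stay, A/a/x/In, A/a/x/Out, A/a/x/Stay, A/a/w/In, A/a/w/Out, A/a/w/Stay, A/e/x/In, A/e/x/Out, A/e/x/Stay, A/e/w/In, A/e/w/Out, A/e/w/Stay.

18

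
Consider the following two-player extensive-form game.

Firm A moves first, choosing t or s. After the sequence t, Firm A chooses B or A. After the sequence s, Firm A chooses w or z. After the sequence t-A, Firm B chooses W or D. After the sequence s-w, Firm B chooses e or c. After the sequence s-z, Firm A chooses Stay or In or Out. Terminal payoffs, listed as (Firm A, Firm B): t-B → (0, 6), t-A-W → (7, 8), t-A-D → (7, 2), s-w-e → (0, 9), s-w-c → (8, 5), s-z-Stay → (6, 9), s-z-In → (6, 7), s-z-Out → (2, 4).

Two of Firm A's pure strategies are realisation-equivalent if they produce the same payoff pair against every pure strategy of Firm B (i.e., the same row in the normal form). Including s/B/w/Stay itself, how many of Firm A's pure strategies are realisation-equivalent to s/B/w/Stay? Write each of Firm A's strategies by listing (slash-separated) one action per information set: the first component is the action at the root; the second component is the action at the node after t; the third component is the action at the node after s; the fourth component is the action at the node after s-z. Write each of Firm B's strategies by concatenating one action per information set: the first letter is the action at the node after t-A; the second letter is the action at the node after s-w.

Row for s/B/w/Stay (columns We, Wc, De, Dc): (0,9) (8,5) (0,9) (8,5).
Under s/B/w/Stay, Firm A's choice at the node after t and at the node after s-z can never be reached regardless of what Firm B does, so varying those choices leaves every outcome unchanged.
Holding the reachable choices fixed and varying the unreachable ones freely already gives 2 × 3 = 6 equivalent strategies.
No other strategy reproduces this row, so those 6 are the full class: s/B/w/Stay, s/B/w/In, s/B/w/Out, s/A/w/Stay, s/A/w/In, s/A/w/Out.

6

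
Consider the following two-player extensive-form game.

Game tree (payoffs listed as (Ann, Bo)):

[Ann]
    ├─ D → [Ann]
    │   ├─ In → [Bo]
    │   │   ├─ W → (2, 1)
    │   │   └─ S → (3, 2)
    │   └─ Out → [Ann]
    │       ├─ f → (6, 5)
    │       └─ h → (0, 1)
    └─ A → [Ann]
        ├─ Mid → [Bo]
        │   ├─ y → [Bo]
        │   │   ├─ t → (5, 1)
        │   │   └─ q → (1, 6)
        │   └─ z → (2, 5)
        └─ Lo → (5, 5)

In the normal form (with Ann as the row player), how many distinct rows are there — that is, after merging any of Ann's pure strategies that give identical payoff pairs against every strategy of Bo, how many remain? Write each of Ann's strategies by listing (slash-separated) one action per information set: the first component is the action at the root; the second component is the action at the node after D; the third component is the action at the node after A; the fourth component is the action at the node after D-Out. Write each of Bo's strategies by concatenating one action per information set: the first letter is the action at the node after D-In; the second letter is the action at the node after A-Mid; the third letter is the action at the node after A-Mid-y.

5

Ann has 16 pure strategies: D/In/Mid/f, D/In/Mid/h, D/In/Lo/f, D/In/Lo/h, D/Out/Mid/f, D/Out/Mid/h, D/Out/Lo/f, D/Out/Lo/h, A/In/Mid/f, A/In/Mid/h, A/In/Lo/f, A/In/Lo/h, A/Out/Mid/f, A/Out/Mid/h, A/Out/Lo/f, A/Out/Lo/h. Columns: Wyt, Wyq, Wzt, Wzq, Syt, Syq, Szt, Szq.
{D/In/Mid/f, D/In/Mid/h, D/In/Lo/f, D/In/Lo/h} → row (2,1) (2,1) (2,1) (2,1) (3,2) (3,2) (3,2) (3,2)
{D/Out/Mid/f, D/Out/Lo/f} → row (6,5) (6,5) (6,5) (6,5) (6,5) (6,5) (6,5) (6,5)
{D/Out/Mid/h, D/Out/Lo/h} → row (0,1) (0,1) (0,1) (0,1) (0,1) (0,1) (0,1) (0,1)
{A/In/Mid/f, A/In/Mid/h, A/Out/Mid/f, A/Out/Mid/h} → row (5,1) (1,6) (2,5) (2,5) (5,1) (1,6) (2,5) (2,5)
{A/In/Lo/f, A/In/Lo/h, A/Out/Lo/f, A/Out/Lo/h} → row (5,5) (5,5) (5,5) (5,5) (5,5) (5,5) (5,5) (5,5)
That's 5 distinct rows out of 16 strategies.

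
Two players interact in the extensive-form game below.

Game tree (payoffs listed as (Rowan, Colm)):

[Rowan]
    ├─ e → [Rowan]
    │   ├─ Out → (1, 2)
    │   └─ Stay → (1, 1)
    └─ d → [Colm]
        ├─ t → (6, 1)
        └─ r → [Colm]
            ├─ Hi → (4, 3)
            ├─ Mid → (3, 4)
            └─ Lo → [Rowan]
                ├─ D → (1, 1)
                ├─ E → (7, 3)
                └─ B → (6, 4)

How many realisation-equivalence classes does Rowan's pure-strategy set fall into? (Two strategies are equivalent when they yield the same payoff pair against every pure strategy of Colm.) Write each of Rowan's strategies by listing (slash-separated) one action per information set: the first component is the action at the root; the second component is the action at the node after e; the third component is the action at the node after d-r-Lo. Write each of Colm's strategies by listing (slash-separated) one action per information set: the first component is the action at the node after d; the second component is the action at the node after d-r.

5

Rowan has 12 pure strategies: e/Out/D, e/Out/E, e/Out/B, e/Stay/D, e/Stay/E, e/Stay/B, d/Out/D, d/Out/E, d/Out/B, d/Stay/D, d/Stay/E, d/Stay/B. Columns: t/Hi, t/Mid, t/Lo, r/Hi, r/Mid, r/Lo.
{e/Out/D, e/Out/E, e/Out/B} → row (1,2) (1,2) (1,2) (1,2) (1,2) (1,2)
{e/Stay/D, e/Stay/E, e/Stay/B} → row (1,1) (1,1) (1,1) (1,1) (1,1) (1,1)
{d/Out/D, d/Stay/D} → row (6,1) (6,1) (6,1) (4,3) (3,4) (1,1)
{d/Out/E, d/Stay/E} → row (6,1) (6,1) (6,1) (4,3) (3,4) (7,3)
{d/Out/B, d/Stay/B} → row (6,1) (6,1) (6,1) (4,3) (3,4) (6,4)
That's 5 distinct rows out of 12 strategies.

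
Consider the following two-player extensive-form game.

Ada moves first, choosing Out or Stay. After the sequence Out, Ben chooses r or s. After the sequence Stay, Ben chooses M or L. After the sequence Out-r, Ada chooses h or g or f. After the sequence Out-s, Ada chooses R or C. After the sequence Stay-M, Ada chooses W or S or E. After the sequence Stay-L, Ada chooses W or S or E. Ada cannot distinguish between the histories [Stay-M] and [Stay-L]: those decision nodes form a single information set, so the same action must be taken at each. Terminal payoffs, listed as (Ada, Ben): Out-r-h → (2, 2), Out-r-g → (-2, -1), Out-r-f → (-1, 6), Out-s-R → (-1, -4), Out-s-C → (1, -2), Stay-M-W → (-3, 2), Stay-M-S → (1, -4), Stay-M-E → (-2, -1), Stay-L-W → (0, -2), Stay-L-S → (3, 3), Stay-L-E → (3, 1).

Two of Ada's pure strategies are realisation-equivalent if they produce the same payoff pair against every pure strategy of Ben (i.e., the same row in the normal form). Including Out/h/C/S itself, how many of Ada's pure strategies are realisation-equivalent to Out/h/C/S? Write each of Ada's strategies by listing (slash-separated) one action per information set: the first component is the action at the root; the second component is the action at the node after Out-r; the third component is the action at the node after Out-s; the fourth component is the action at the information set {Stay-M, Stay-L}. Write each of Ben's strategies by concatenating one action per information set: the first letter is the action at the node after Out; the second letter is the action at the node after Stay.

3

Row for Out/h/C/S (columns rM, rL, sM, sL): (2,2) (2,2) (1,-2) (1,-2).
Under Out/h/C/S, Ada's choice at the information set {Stay-M, Stay-L} can never be reached regardless of what Ben does, so varying those choices leaves every outcome unchanged.
Holding the reachable choices fixed and varying the unreachable one freely already gives 3 equivalent strategies.
No other strategy reproduces this row, so those 3 are the full class: Out/h/C/W, Out/h/C/S, Out/h/C/E.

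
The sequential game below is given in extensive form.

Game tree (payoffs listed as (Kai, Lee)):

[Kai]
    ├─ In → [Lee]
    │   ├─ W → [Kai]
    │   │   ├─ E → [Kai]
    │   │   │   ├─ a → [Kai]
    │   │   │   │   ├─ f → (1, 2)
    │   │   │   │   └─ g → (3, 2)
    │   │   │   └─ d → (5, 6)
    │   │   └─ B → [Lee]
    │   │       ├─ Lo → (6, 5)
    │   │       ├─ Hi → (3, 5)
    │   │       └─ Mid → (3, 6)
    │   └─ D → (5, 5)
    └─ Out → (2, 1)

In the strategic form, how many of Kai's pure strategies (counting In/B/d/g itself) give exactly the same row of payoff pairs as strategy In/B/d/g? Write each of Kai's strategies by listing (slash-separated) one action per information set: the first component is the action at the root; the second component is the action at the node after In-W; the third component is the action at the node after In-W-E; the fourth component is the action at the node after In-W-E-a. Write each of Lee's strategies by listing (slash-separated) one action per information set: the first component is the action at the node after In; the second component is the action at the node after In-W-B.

4

Row for In/B/d/g (columns W/Lo, W/Hi, W/Mid, D/Lo, D/Hi, D/Mid): (6,5) (3,5) (3,6) (5,5) (5,5) (5,5).
Under In/B/d/g, Kai's choice at the node after In-W-E and at the node after In-W-E-a can never be reached regardless of what Lee does, so varying those choices leaves every outcome unchanged.
Holding the reachable choices fixed and varying the unreachable ones freely already gives 2 × 2 = 4 equivalent strategies.
No other strategy reproduces this row, so those 4 are the full class: In/B/a/f, In/B/a/g, In/B/d/f, In/B/d/g.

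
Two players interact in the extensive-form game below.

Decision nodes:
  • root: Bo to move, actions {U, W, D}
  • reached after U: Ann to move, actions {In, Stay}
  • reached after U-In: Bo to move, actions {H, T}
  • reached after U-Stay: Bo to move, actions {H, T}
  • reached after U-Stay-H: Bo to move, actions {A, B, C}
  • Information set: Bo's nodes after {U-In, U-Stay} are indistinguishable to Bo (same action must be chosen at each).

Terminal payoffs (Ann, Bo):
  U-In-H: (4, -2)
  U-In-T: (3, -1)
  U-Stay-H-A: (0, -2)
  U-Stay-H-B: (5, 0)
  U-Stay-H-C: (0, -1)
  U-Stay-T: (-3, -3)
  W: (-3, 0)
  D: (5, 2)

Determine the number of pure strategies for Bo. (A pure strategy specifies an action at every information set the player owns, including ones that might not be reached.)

18

Bo owns the root with actions {U, W, D} — three choices.
Bo owns the information set {U-In, U-Stay} with actions {H, T} — two choices.
Bo owns the node after U-Stay-H with actions {A, B, C} — three choices.
A pure strategy fixes one action at each information set independently, so the count is the product 3 × 2 × 3 = 18.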